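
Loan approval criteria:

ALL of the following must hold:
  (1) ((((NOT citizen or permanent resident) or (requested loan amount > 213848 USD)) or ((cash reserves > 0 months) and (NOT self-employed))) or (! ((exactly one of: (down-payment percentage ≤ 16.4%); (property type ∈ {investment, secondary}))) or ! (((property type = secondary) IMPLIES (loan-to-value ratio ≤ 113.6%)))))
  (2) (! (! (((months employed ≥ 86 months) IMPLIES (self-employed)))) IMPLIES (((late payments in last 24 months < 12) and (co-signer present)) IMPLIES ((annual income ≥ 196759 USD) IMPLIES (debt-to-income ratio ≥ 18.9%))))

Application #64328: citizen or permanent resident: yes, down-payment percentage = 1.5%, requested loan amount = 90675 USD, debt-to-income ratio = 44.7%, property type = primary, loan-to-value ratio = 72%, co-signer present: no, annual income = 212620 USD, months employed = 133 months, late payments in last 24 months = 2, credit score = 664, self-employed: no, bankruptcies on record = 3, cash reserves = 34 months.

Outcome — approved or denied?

Atomic conditions:
  NOT citizen or permanent resident: yes → false
  requested loan amount > 213848 USD: 90675 > 213848 is false
  cash reserves > 0 months: 34 > 0 is true
  NOT self-employed: no → true
  down-payment percentage ≤ 16.4%: 1.5 ≤ 16.4 is true
  property type ∈ {investment, secondary}: primary is not in the set → false
  property type = secondary: primary == secondary is false
  loan-to-value ratio ≤ 113.6%: 72 ≤ 113.6 is true
  months employed ≥ 86 months: 133 ≥ 86 is true
  self-employed: no → false
  late payments in last 24 months < 12: 2 < 12 is true
  co-signer present: no → false
  annual income ≥ 196759 USD: 212620 ≥ 196759 is true
  debt-to-income ratio ≥ 18.9%: 44.7 ≥ 18.9 is true
Combine:
[1.1.1] false OR false = false
[1.1.2] true AND true = true
[1.1] false OR true = true
[1.2.1.1] exactly-one(true, false) = true
[1.2.1] NOT true = false
[1.2.2.1] false → true (antecedent false ⇒ implication holds) = true
[1.2.2] NOT true = false
[1.2] false OR false = false
[1] true OR false = true
[2.1.1.1] true → false = false
[2.1.1] NOT false = true
[2.1] NOT true = false
[2.2.1] true AND false = false
[2.2.2] true → true = true
[2.2] false → true (antecedent false ⇒ implication holds) = true
[2] false → true (antecedent false ⇒ implication holds) = true
[root] true AND true = true
Overall: true → approved

Approved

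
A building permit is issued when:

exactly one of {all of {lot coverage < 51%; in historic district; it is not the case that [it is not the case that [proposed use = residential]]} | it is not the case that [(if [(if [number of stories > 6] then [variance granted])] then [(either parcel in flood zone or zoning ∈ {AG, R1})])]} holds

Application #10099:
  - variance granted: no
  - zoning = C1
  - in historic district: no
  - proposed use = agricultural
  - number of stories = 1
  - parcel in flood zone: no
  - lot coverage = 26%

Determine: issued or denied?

Issued

Atomic conditions:
  lot coverage < 51%: 26 < 51 is true
  in historic district: no → false
  proposed use = residential: agricultural == residential is false
  number of stories > 6: 1 > 6 is false
  variance granted: no → false
  parcel in flood zone: no → false
  zoning ∈ {AG, R1}: C1 is not in the set → false
Combine:
[1.3.1] NOT false = true
[1.3] NOT true = false
[1] true AND false AND false = false
[2.1.1] false → false (antecedent false ⇒ implication holds) = true
[2.1.2] false OR false = false
[2.1] true → false = false
[2] NOT false = true
[root] exactly-one(false, true) = true
Overall: true → issued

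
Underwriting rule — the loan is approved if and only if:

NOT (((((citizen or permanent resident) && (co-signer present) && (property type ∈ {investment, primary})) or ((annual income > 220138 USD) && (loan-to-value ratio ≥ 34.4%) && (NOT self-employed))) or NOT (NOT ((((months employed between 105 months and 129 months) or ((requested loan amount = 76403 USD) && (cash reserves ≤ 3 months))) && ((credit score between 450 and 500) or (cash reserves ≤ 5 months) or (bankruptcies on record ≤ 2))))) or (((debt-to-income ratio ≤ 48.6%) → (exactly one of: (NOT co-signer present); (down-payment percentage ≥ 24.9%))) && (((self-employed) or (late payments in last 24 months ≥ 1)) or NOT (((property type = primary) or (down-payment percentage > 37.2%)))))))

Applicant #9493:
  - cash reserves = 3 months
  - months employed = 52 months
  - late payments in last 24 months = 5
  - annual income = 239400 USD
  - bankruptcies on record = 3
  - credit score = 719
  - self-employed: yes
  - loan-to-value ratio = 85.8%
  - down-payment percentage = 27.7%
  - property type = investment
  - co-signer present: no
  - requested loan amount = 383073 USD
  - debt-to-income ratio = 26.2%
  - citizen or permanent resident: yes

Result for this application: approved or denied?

Atomic conditions:
  citizen or permanent resident: yes → true
  co-signer present: no → false
  property type ∈ {investment, primary}: investment is in the set → true
  annual income > 220138 USD: 239400 > 220138 is true
  loan-to-value ratio ≥ 34.4%: 85.8 ≥ 34.4 is true
  NOT self-employed: yes → false
  months employed between 105 months and 129 months: 52 in [105, 129] is false
  requested loan amount = 76403 USD: 383073 == 76403 is false
  cash reserves ≤ 3 months: 3 ≤ 3 is true
  credit score between 450 and 500: 719 in [450, 500] is false
  cash reserves ≤ 5 months: 3 ≤ 5 is true
  bankruptcies on record ≤ 2: 3 ≤ 2 is false
  debt-to-income ratio ≤ 48.6%: 26.2 ≤ 48.6 is true
  NOT co-signer present: no → true
  down-payment percentage ≥ 24.9%: 27.7 ≥ 24.9 is true
  self-employed: yes → true
  late payments in last 24 months ≥ 1: 5 ≥ 1 is true
  property type = primary: investment == primary is false
  down-payment percentage > 37.2%: 27.7 > 37.2 is false
Combine:
[1.1.1] true AND false AND true = false
[1.1.2] true AND true AND false = false
[1.1] false OR false = false
[1.2.1.1.1.2] false AND true = false
[1.2.1.1.1] false OR false = false
[1.2.1.1.2] false OR true OR false = true
[1.2.1.1] false AND true = false
[1.2.1] NOT false = true
[1.2] NOT true = false
[1.3.1.2] exactly-one(true, true) = false
[1.3.1] true → false = false
[1.3.2.1] true OR true = true
[1.3.2.2.1] false OR false = false
[1.3.2.2] NOT false = true
[1.3.2] true OR true = true
[1.3] false AND true = false
[1] false OR false OR false = false
[root] NOT false = true
Overall: true → approved

Approved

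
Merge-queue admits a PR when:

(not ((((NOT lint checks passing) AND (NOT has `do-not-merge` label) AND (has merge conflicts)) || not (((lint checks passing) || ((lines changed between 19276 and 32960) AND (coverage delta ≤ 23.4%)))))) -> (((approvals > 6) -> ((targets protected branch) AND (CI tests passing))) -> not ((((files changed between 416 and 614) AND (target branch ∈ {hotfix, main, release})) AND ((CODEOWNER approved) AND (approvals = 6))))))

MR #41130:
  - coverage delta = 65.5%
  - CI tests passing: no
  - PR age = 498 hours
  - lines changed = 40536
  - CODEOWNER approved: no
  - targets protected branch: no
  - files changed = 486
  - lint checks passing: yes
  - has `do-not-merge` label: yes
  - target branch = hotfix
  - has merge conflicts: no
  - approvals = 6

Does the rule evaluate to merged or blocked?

Merged

Atomic conditions:
  NOT lint checks passing: yes → false
  NOT has `do-not-merge` label: yes → false
  has merge conflicts: no → false
  lint checks passing: yes → true
  lines changed between 19276 and 32960: 40536 in [19276, 32960] is false
  coverage delta ≤ 23.4%: 65.5 ≤ 23.4 is false
  approvals > 6: 6 > 6 is false
  targets protected branch: no → false
  CI tests passing: no → false
  files changed between 416 and 614: 486 in [416, 614] is true
  target branch ∈ {hotfix, main, release}: hotfix is in the set → true
  CODEOWNER approved: no → false
  approvals = 6: 6 == 6 is true
Combine:
[1.1.1] false AND false AND false = false
[1.1.2.1.2] false AND false = false
[1.1.2.1] true OR false = true
[1.1.2] NOT true = false
[1.1] false OR false = false
[1] NOT false = true
[2.1.2] false AND false = false
[2.1] false → false (antecedent false ⇒ implication holds) = true
[2.2.1.1] true AND true = true
[2.2.1.2] false AND true = false
[2.2.1] true AND false = false
[2.2] NOT false = true
[2] true → true = true
[root] true → true = true
Overall: true → merged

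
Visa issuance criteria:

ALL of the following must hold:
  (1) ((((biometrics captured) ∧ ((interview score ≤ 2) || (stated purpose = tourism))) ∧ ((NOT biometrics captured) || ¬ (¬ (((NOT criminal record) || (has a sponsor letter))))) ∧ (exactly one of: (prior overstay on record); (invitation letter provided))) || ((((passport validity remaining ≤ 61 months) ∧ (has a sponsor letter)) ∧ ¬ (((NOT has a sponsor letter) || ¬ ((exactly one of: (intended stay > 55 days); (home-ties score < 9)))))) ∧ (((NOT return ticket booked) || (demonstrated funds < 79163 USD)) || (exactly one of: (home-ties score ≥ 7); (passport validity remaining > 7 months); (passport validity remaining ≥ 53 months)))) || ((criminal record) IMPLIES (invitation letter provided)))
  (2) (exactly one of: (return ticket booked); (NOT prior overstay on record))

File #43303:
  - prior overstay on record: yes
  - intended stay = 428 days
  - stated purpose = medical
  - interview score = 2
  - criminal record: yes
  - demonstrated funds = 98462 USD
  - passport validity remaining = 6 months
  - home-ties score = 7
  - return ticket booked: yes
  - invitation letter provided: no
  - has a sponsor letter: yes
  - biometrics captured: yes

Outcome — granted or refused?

Atomic conditions:
  biometrics captured: yes → true
  interview score ≤ 2: 2 ≤ 2 is true
  stated purpose = tourism: medical == tourism is false
  NOT biometrics captured: yes → false
  NOT criminal record: yes → false
  has a sponsor letter: yes → true
  prior overstay on record: yes → true
  invitation letter provided: no → false
  passport validity remaining ≤ 61 months: 6 ≤ 61 is true
  NOT has a sponsor letter: yes → false
  intended stay > 55 days: 428 > 55 is true
  home-ties score < 9: 7 < 9 is true
  NOT return ticket booked: yes → false
  demonstrated funds < 79163 USD: 98462 < 79163 is false
  home-ties score ≥ 7: 7 ≥ 7 is true
  passport validity remaining > 7 months: 6 > 7 is false
  passport validity remaining ≥ 53 months: 6 ≥ 53 is false
  criminal record: yes → true
  return ticket booked: yes → true
  NOT prior overstay on record: yes → false
Combine:
[1.1.1.2] true OR false = true
[1.1.1] true AND true = true
[1.1.2.2.1.1] false OR true = true
[1.1.2.2.1] NOT true = false
[1.1.2.2] NOT false = true
[1.1.2] false OR true = true
[1.1.3] exactly-one(true, false) = true
[1.1] true AND true AND true = true
[1.2.1.1] true AND true = true
[1.2.1.2.1.2.1] exactly-one(true, true) = false
[1.2.1.2.1.2] NOT false = true
[1.2.1.2.1] false OR true = true
[1.2.1.2] NOT true = false
[1.2.1] true AND false = false
[1.2.2.1] false OR false = false
[1.2.2.2] exactly-one(true, false, false) = true
[1.2.2] false OR true = true
[1.2] false AND true = false
[1.3] true → false = false
[1] true OR false OR false = true
[2] exactly-one(true, false) = true
[root] true AND true = true
Overall: true → granted

Granted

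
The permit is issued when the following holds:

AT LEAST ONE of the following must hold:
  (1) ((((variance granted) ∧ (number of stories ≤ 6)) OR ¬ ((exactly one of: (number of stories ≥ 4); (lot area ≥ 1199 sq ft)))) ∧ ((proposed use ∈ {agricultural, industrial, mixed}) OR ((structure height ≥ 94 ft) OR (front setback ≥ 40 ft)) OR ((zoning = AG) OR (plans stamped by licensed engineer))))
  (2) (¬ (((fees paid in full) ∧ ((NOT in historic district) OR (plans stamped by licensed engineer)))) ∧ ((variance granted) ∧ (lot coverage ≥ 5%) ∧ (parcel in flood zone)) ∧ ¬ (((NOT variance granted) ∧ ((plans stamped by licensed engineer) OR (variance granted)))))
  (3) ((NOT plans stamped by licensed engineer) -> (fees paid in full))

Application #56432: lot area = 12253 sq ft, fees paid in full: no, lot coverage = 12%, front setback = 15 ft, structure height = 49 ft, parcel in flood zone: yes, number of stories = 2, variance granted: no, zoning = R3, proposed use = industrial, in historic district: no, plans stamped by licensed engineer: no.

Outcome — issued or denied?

Atomic conditions:
  variance granted: no → false
  number of stories ≤ 6: 2 ≤ 6 is true
  number of stories ≥ 4: 2 ≥ 4 is false
  lot area ≥ 1199 sq ft: 12253 ≥ 1199 is true
  proposed use ∈ {agricultural, industrial, mixed}: industrial is in the set → true
  structure height ≥ 94 ft: 49 ≥ 94 is false
  front setback ≥ 40 ft: 15 ≥ 40 is false
  zoning = AG: R3 == AG is false
  plans stamped by licensed engineer: no → false
  fees paid in full: no → false
  NOT in historic district: no → true
  lot coverage ≥ 5%: 12 ≥ 5 is true
  parcel in flood zone: yes → true
  NOT variance granted: no → true
  NOT plans stamped by licensed engineer: no → true
Combine:
[1.1.1] false AND true = false
[1.1.2.1] exactly-one(false, true) = true
[1.1.2] NOT true = false
[1.1] false OR false = false
[1.2.2] false OR false = false
[1.2.3] false OR false = false
[1.2] true OR false OR false = true
[1] false AND true = false
[2.1.1.2] true OR false = true
[2.1.1] false AND true = false
[2.1] NOT false = true
[2.2] false AND true AND true = false
[2.3.1.2] false OR false = false
[2.3.1] true AND false = false
[2.3] NOT false = true
[2] true AND false AND true = false
[3] true → false = false
[root] false OR false OR false = false
Overall: false → denied

Denied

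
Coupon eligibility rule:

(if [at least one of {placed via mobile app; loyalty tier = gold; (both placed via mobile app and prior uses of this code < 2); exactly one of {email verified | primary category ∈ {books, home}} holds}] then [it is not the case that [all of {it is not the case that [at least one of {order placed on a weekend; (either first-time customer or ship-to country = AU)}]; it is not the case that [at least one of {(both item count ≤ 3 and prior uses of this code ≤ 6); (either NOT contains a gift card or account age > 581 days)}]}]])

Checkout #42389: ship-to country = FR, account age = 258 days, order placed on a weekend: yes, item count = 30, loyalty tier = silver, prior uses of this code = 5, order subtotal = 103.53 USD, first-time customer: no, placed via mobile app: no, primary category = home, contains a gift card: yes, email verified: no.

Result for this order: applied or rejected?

Atomic conditions:
  placed via mobile app: no → false
  loyalty tier = gold: silver == gold is false
  prior uses of this code < 2: 5 < 2 is false
  email verified: no → false
  primary category ∈ {books, home}: home is in the set → true
  order placed on a weekend: yes → true
  first-time customer: no → false
  ship-to country = AU: FR == AU is false
  item count ≤ 3: 30 ≤ 3 is false
  prior uses of this code ≤ 6: 5 ≤ 6 is true
  NOT contains a gift card: yes → false
  account age > 581 days: 258 > 581 is false
Combine:
[1.3] false AND false = false
[1.4] exactly-one(false, true) = true
[1] false OR false OR false OR true = true
[2.1.1.1.2] false OR false = false
[2.1.1.1] true OR false = true
[2.1.1] NOT true = false
[2.1.2.1.1] false AND true = false
[2.1.2.1.2] false OR false = false
[2.1.2.1] false OR false = false
[2.1.2] NOT false = true
[2.1] false AND true = false
[2] NOT false = true
[root] true → true = true
Overall: true → applied

Applied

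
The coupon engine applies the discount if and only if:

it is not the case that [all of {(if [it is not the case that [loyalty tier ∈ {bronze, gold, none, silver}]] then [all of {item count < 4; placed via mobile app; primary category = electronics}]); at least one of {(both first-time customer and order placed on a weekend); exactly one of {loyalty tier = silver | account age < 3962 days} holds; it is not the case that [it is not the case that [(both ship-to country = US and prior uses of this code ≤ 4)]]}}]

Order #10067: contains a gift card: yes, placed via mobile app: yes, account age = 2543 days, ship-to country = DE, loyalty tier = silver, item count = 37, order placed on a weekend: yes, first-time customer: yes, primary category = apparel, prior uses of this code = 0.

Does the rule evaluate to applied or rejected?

Rejected

Atomic conditions:
  loyalty tier ∈ {bronze, gold, none, silver}: silver is in the set → true
  item count < 4: 37 < 4 is false
  placed via mobile app: yes → true
  primary category = electronics: apparel == electronics is false
  first-time customer: yes → true
  order placed on a weekend: yes → true
  loyalty tier = silver: silver == silver is true
  account age < 3962 days: 2543 < 3962 is true
  ship-to country = US: DE == US is false
  prior uses of this code ≤ 4: 0 ≤ 4 is true
Combine:
[1.1.1] NOT true = false
[1.1.2] false AND true AND false = false
[1.1] false → false (antecedent false ⇒ implication holds) = true
[1.2.1] true AND true = true
[1.2.2] exactly-one(true, true) = false
[1.2.3.1.1] false AND true = false
[1.2.3.1] NOT false = true
[1.2.3] NOT true = false
[1.2] true OR false OR false = true
[1] true AND true = true
[root] NOT true = false
Overall: false → rejected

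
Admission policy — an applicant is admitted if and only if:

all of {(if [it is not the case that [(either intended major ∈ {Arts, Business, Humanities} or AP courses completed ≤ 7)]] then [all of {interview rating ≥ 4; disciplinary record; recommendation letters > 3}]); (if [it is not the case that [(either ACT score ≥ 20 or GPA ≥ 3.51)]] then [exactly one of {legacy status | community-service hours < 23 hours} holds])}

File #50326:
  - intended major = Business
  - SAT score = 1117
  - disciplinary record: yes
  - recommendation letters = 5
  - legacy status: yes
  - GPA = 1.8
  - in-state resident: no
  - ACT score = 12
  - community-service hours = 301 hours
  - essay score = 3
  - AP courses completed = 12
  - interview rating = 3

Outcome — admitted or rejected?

Admitted

Atomic conditions:
  intended major ∈ {Arts, Business, Humanities}: Business is in the set → true
  AP courses completed ≤ 7: 12 ≤ 7 is false
  interview rating ≥ 4: 3 ≥ 4 is false
  disciplinary record: yes → true
  recommendation letters > 3: 5 > 3 is true
  ACT score ≥ 20: 12 ≥ 20 is false
  GPA ≥ 3.51: 1.8 ≥ 3.51 is false
  legacy status: yes → true
  community-service hours < 23 hours: 301 < 23 is false
Combine:
[1.1.1] true OR false = true
[1.1] NOT true = false
[1.2] false AND true AND true = false
[1] false → false (antecedent false ⇒ implication holds) = true
[2.1.1] false OR false = false
[2.1] NOT false = true
[2.2] exactly-one(true, false) = true
[2] true → true = true
[root] true AND true = true
Overall: true → admitted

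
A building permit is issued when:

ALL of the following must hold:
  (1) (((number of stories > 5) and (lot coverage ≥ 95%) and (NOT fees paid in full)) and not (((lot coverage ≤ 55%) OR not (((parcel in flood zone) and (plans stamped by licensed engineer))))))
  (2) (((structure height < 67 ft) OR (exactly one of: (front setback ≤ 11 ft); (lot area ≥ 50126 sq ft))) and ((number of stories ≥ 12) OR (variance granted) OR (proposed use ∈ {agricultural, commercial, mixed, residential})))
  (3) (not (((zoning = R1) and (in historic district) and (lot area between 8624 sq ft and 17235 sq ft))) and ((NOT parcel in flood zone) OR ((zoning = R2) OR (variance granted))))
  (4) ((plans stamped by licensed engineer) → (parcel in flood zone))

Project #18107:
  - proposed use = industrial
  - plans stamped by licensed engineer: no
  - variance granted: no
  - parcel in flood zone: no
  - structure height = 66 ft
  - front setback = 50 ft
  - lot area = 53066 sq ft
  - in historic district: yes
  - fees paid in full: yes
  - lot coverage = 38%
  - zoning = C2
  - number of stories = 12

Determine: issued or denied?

Atomic conditions:
  number of stories > 5: 12 > 5 is true
  lot coverage ≥ 95%: 38 ≥ 95 is false
  NOT fees paid in full: yes → false
  lot coverage ≤ 55%: 38 ≤ 55 is true
  parcel in flood zone: no → false
  plans stamped by licensed engineer: no → false
  structure height < 67 ft: 66 < 67 is true
  front setback ≤ 11 ft: 50 ≤ 11 is false
  lot area ≥ 50126 sq ft: 53066 ≥ 50126 is true
  number of stories ≥ 12: 12 ≥ 12 is true
  variance granted: no → false
  proposed use ∈ {agricultural, commercial, mixed, residential}: industrial is not in the set → false
  zoning = R1: C2 == R1 is false
  in historic district: yes → true
  lot area between 8624 sq ft and 17235 sq ft: 53066 in [8624, 17235] is false
  NOT parcel in flood zone: no → true
  zoning = R2: C2 == R2 is false
Combine:
[1.1] true AND false AND false = false
[1.2.1.2.1] false AND false = false
[1.2.1.2] NOT false = true
[1.2.1] true OR true = true
[1.2] NOT true = false
[1] false AND false = false
[2.1.2] exactly-one(false, true) = true
[2.1] true OR true = true
[2.2] true OR false OR false = true
[2] true AND true = true
[3.1.1] false AND true AND false = false
[3.1] NOT false = true
[3.2.2] false OR false = false
[3.2] true OR false = true
[3] true AND true = true
[4] false → false (antecedent false ⇒ implication holds) = true
[root] false AND true AND true AND true = false
Overall: false → denied

Denied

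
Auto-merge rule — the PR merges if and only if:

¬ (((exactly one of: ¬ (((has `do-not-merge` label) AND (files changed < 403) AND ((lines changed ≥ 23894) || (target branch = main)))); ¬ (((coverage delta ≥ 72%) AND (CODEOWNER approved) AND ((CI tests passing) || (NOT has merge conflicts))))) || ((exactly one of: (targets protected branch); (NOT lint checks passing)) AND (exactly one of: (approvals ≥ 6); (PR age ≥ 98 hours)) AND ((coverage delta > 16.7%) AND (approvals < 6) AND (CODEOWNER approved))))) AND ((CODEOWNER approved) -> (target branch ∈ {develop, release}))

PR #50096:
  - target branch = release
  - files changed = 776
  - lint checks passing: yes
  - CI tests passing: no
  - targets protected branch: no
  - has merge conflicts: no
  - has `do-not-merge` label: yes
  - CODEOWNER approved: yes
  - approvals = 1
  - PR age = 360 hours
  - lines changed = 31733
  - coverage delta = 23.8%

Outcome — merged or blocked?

Merged

Atomic conditions:
  has `do-not-merge` label: yes → true
  files changed < 403: 776 < 403 is false
  lines changed ≥ 23894: 31733 ≥ 23894 is true
  target branch = main: release == main is false
  coverage delta ≥ 72%: 23.8 ≥ 72 is false
  CODEOWNER approved: yes → true
  CI tests passing: no → false
  NOT has merge conflicts: no → true
  targets protected branch: no → false
  NOT lint checks passing: yes → false
  approvals ≥ 6: 1 ≥ 6 is false
  PR age ≥ 98 hours: 360 ≥ 98 is true
  coverage delta > 16.7%: 23.8 > 16.7 is true
  approvals < 6: 1 < 6 is true
  target branch ∈ {develop, release}: release is in the set → true
Combine:
[1.1.1.1.1.3] true OR false = true
[1.1.1.1.1] true AND false AND true = false
[1.1.1.1] NOT false = true
[1.1.1.2.1.3] false OR true = true
[1.1.1.2.1] false AND true AND true = false
[1.1.1.2] NOT false = true
[1.1.1] exactly-one(true, true) = false
[1.1.2.1] exactly-one(false, false) = false
[1.1.2.2] exactly-one(false, true) = true
[1.1.2.3] true AND true AND true = true
[1.1.2] false AND true AND true = false
[1.1] false OR false = false
[1] NOT false = true
[2] true → true = true
[root] true AND true = true
Overall: true → merged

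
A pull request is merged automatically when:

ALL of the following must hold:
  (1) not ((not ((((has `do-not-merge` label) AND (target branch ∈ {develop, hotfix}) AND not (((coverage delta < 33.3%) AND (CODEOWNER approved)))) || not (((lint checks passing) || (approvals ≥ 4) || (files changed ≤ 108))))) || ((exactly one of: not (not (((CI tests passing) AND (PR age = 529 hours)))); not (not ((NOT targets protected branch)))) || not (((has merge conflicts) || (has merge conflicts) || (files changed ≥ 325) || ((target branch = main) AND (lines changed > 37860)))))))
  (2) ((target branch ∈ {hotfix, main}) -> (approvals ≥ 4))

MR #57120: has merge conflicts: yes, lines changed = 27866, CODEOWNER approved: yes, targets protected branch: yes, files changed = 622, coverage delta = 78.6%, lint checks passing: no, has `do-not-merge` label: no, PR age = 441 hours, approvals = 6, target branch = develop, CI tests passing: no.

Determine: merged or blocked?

Blocked

Atomic conditions:
  has `do-not-merge` label: no → false
  target branch ∈ {develop, hotfix}: develop is in the set → true
  coverage delta < 33.3%: 78.6 < 33.3 is false
  CODEOWNER approved: yes → true
  lint checks passing: no → false
  approvals ≥ 4: 6 ≥ 4 is true
  files changed ≤ 108: 622 ≤ 108 is false
  CI tests passing: no → false
  PR age = 529 hours: 441 == 529 is false
  NOT targets protected branch: yes → false
  has merge conflicts: yes → true
  files changed ≥ 325: 622 ≥ 325 is true
  target branch = main: develop == main is false
  lines changed > 37860: 27866 > 37860 is false
  target branch ∈ {hotfix, main}: develop is not in the set → false
Combine:
[1.1.1.1.1.3.1] false AND true = false
[1.1.1.1.1.3] NOT false = true
[1.1.1.1.1] false AND true AND true = false
[1.1.1.1.2.1] false OR true OR false = true
[1.1.1.1.2] NOT true = false
[1.1.1.1] false OR false = false
[1.1.1] NOT false = true
[1.1.2.1.1.1.1] false AND false = false
[1.1.2.1.1.1] NOT false = true
[1.1.2.1.1] NOT true = false
[1.1.2.1.2.1] NOT false = true
[1.1.2.1.2] NOT true = false
[1.1.2.1] exactly-one(false, false) = false
[1.1.2.2.1.4] false AND false = false
[1.1.2.2.1] true OR true OR true OR false = true
[1.1.2.2] NOT true = false
[1.1.2] false OR false = false
[1.1] true OR false = true
[1] NOT true = false
[2] false → true (antecedent false ⇒ implication holds) = true
[root] false AND true = false
Overall: false → blocked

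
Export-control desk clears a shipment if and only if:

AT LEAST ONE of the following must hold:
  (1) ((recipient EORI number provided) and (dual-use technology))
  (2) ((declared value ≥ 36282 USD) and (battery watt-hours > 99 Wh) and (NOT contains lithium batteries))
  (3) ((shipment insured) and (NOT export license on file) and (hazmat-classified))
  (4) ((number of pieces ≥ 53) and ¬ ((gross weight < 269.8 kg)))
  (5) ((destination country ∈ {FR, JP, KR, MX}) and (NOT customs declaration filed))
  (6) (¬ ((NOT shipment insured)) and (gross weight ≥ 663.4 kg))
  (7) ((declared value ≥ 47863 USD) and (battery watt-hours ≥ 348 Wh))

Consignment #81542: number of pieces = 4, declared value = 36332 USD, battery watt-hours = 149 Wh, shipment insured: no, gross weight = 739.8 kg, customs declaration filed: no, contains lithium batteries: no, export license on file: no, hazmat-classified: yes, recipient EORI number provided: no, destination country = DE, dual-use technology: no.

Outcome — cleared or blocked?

Cleared

Atomic conditions:
  recipient EORI number provided: no → false
  dual-use technology: no → false
  declared value ≥ 36282 USD: 36332 ≥ 36282 is true
  battery watt-hours > 99 Wh: 149 > 99 is true
  NOT contains lithium batteries: no → true
  shipment insured: no → false
  NOT export license on file: no → true
  hazmat-classified: yes → true
  number of pieces ≥ 53: 4 ≥ 53 is false
  gross weight < 269.8 kg: 739.8 < 269.8 is false
  destination country ∈ {FR, JP, KR, MX}: DE is not in the set → false
  NOT customs declaration filed: no → true
  NOT shipment insured: no → true
  gross weight ≥ 663.4 kg: 739.8 ≥ 663.4 is true
  declared value ≥ 47863 USD: 36332 ≥ 47863 is false
  battery watt-hours ≥ 348 Wh: 149 ≥ 348 is false
Combine:
[1] false AND false = false
[2] true AND true AND true = true
[3] false AND true AND true = false
[4.2] NOT false = true
[4] false AND true = false
[5] false AND true = false
[6.1] NOT true = false
[6] false AND true = false
[7] false AND false = false
[root] false OR true OR false OR false OR false OR false OR false = true
Overall: true → cleared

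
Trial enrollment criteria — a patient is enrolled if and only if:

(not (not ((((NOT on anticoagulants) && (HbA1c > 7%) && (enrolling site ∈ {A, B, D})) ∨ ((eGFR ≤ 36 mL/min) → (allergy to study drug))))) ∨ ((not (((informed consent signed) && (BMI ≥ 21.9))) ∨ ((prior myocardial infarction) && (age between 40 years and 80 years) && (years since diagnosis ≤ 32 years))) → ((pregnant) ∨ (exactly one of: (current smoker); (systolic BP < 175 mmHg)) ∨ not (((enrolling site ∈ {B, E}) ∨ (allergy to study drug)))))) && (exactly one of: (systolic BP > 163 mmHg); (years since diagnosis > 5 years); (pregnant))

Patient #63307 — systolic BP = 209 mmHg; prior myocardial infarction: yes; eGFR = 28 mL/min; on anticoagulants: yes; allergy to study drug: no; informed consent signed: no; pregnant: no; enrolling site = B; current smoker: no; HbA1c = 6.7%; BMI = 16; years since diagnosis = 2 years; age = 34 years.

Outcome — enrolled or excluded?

Atomic conditions:
  NOT on anticoagulants: yes → false
  HbA1c > 7%: 6.7 > 7 is false
  enrolling site ∈ {A, B, D}: B is in the set → true
  eGFR ≤ 36 mL/min: 28 ≤ 36 is true
  allergy to study drug: no → false
  informed consent signed: no → false
  BMI ≥ 21.9: 16 ≥ 21.9 is false
  prior myocardial infarction: yes → true
  age between 40 years and 80 years: 34 in [40, 80] is false
  years since diagnosis ≤ 32 years: 2 ≤ 32 is true
  pregnant: no → false
  current smoker: no → false
  systolic BP < 175 mmHg: 209 < 175 is false
  enrolling site ∈ {B, E}: B is in the set → true
  systolic BP > 163 mmHg: 209 > 163 is true
  years since diagnosis > 5 years: 2 > 5 is false
Combine:
[1.1.1.1.1] false AND false AND true = false
[1.1.1.1.2] true → false = false
[1.1.1.1] false OR false = false
[1.1.1] NOT false = true
[1.1] NOT true = false
[1.2.1.1.1] false AND false = false
[1.2.1.1] NOT false = true
[1.2.1.2] true AND false AND true = false
[1.2.1] true OR false = true
[1.2.2.2] exactly-one(false, false) = false
[1.2.2.3.1] true OR false = true
[1.2.2.3] NOT true = false
[1.2.2] false OR false OR false = false
[1.2] true → false = false
[1] false OR false = false
[2] exactly-one(true, false, false) = true
[root] false AND true = false
Overall: false → excluded

Excluded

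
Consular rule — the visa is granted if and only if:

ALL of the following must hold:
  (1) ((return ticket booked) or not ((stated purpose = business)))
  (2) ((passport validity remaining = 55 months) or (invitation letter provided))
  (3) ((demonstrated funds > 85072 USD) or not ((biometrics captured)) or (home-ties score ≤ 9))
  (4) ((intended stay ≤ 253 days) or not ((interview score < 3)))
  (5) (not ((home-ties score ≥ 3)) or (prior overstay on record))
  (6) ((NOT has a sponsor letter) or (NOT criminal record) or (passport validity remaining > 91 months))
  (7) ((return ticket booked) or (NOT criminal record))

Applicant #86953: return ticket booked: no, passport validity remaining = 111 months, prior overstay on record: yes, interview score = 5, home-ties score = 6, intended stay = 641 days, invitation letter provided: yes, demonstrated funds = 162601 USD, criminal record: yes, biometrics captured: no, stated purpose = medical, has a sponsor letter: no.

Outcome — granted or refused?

Refused

Atomic conditions:
  return ticket booked: no → false
  stated purpose = business: medical == business is false
  passport validity remaining = 55 months: 111 == 55 is false
  invitation letter provided: yes → true
  demonstrated funds > 85072 USD: 162601 > 85072 is true
  biometrics captured: no → false
  home-ties score ≤ 9: 6 ≤ 9 is true
  intended stay ≤ 253 days: 641 ≤ 253 is false
  interview score < 3: 5 < 3 is false
  home-ties score ≥ 3: 6 ≥ 3 is true
  prior overstay on record: yes → true
  NOT has a sponsor letter: no → true
  NOT criminal record: yes → false
  passport validity remaining > 91 months: 111 > 91 is true
Combine:
[1.2] NOT false = true
[1] false OR true = true
[2] false OR true = true
[3.2] NOT false = true
[3] true OR true OR true = true
[4.2] NOT false = true
[4] false OR true = true
[5.1] NOT true = false
[5] false OR true = true
[6] true OR false OR true = true
[7] false OR false = false
[root] true AND true AND true AND true AND true AND true AND false = false
Overall: false → refused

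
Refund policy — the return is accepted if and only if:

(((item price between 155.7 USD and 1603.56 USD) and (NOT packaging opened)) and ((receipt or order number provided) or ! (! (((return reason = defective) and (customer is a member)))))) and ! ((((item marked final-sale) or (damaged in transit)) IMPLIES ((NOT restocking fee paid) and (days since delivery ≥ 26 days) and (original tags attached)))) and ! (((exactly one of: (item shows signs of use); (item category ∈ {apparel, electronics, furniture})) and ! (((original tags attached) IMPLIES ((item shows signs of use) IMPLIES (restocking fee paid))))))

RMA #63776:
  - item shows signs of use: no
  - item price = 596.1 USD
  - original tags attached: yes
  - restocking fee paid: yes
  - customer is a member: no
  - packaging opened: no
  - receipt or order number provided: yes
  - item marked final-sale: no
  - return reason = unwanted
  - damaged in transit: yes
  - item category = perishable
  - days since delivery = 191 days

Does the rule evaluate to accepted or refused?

Accepted

Atomic conditions:
  item price between 155.7 USD and 1603.56 USD: 596.1 in [155.7, 1603.56] is true
  NOT packaging opened: no → true
  receipt or order number provided: yes → true
  return reason = defective: unwanted == defective is false
  customer is a member: no → false
  item marked final-sale: no → false
  damaged in transit: yes → true
  NOT restocking fee paid: yes → false
  days since delivery ≥ 26 days: 191 ≥ 26 is true
  original tags attached: yes → true
  item shows signs of use: no → false
  item category ∈ {apparel, electronics, furniture}: perishable is not in the set → false
  restocking fee paid: yes → true
Combine:
[1.1] true AND true = true
[1.2.2.1.1] false AND false = false
[1.2.2.1] NOT false = true
[1.2.2] NOT true = false
[1.2] true OR false = true
[1] true AND true = true
[2.1.1] false OR true = true
[2.1.2] false AND true AND true = false
[2.1] true → false = false
[2] NOT false = true
[3.1.1] exactly-one(false, false) = false
[3.1.2.1.2] false → true (antecedent false ⇒ implication holds) = true
[3.1.2.1] true → true = true
[3.1.2] NOT true = false
[3.1] false AND false = false
[3] NOT false = true
[root] true AND true AND true = true
Overall: true → accepted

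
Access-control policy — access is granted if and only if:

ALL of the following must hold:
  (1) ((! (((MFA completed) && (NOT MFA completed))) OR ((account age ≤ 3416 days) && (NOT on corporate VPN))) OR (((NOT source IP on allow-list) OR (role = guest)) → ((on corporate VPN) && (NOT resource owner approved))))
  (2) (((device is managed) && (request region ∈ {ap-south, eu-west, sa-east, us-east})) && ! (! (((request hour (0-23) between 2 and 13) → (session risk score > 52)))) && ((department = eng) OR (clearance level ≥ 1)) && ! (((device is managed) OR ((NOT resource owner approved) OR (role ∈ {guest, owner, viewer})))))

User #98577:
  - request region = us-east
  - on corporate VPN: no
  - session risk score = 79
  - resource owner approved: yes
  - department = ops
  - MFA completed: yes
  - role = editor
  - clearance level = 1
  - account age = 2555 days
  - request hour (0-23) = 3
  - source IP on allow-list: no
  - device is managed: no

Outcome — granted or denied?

Atomic conditions:
  MFA completed: yes → true
  NOT MFA completed: yes → false
  account age ≤ 3416 days: 2555 ≤ 3416 is true
  NOT on corporate VPN: no → true
  NOT source IP on allow-list: no → true
  role = guest: editor == guest is false
  on corporate VPN: no → false
  NOT resource owner approved: yes → false
  device is managed: no → false
  request region ∈ {ap-south, eu-west, sa-east, us-east}: us-east is in the set → true
  request hour (0-23) between 2 and 13: 3 in [2, 13] is true
  session risk score > 52: 79 > 52 is true
  department = eng: ops == eng is false
  clearance level ≥ 1: 1 ≥ 1 is true
  role ∈ {guest, owner, viewer}: editor is not in the set → false
Combine:
[1.1.1.1] true AND false = false
[1.1.1] NOT false = true
[1.1.2] true AND true = true
[1.1] true OR true = true
[1.2.1] true OR false = true
[1.2.2] false AND false = false
[1.2] true → false = false
[1] true OR false = true
[2.1] false AND true = false
[2.2.1.1] true → true = true
[2.2.1] NOT true = false
[2.2] NOT false = true
[2.3] false OR true = true
[2.4.1.2] false OR false = false
[2.4.1] false OR false = false
[2.4] NOT false = true
[2] false AND true AND true AND true = false
[root] true AND false = false
Overall: false → denied

Denied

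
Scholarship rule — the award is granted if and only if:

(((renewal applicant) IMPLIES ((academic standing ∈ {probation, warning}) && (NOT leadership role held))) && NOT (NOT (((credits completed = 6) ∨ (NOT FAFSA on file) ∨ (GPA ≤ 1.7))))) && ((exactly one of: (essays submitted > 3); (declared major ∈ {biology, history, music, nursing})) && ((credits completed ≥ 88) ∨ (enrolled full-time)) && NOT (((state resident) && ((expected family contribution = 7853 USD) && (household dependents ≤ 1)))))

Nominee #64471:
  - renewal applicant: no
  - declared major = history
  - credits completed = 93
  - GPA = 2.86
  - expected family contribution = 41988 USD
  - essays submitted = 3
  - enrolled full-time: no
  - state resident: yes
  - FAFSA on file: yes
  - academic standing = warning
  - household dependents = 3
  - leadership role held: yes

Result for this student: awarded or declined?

Declined

Atomic conditions:
  renewal applicant: no → false
  academic standing ∈ {probation, warning}: warning is in the set → true
  NOT leadership role held: yes → false
  credits completed = 6: 93 == 6 is false
  NOT FAFSA on file: yes → false
  GPA ≤ 1.7: 2.86 ≤ 1.7 is false
  essays submitted > 3: 3 > 3 is false
  declared major ∈ {biology, history, music, nursing}: history is in the set → true
  credits completed ≥ 88: 93 ≥ 88 is true
  enrolled full-time: no → false
  state resident: yes → true
  expected family contribution = 7853 USD: 41988 == 7853 is false
  household dependents ≤ 1: 3 ≤ 1 is false
Combine:
[1.1.2] true AND false = false
[1.1] false → false (antecedent false ⇒ implication holds) = true
[1.2.1.1] false OR false OR false = false
[1.2.1] NOT false = true
[1.2] NOT true = false
[1] true AND false = false
[2.1] exactly-one(false, true) = true
[2.2] true OR false = true
[2.3.1.2] false AND false = false
[2.3.1] true AND false = false
[2.3] NOT false = true
[2] true AND true AND true = true
[root] false AND true = false
Overall: false → declined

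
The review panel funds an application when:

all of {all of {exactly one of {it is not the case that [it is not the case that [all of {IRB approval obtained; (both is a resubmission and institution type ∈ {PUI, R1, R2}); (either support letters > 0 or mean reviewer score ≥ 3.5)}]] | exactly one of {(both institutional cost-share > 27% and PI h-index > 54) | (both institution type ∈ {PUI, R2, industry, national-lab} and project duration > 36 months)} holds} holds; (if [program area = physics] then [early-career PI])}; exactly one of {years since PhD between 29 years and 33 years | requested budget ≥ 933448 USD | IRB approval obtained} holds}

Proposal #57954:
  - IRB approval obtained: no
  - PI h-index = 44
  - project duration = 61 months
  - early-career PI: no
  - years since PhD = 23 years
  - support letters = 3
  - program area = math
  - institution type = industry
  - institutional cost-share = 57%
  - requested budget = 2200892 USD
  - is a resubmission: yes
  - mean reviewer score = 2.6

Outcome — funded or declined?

Funded

Atomic conditions:
  IRB approval obtained: no → false
  is a resubmission: yes → true
  institution type ∈ {PUI, R1, R2}: industry is not in the set → false
  support letters > 0: 3 > 0 is true
  mean reviewer score ≥ 3.5: 2.6 ≥ 3.5 is false
  institutional cost-share > 27%: 57 > 27 is true
  PI h-index > 54: 44 > 54 is false
  institution type ∈ {PUI, R2, industry, national-lab}: industry is in the set → true
  project duration > 36 months: 61 > 36 is true
  program area = physics: math == physics is false
  early-career PI: no → false
  years since PhD between 29 years and 33 years: 23 in [29, 33] is false
  requested budget ≥ 933448 USD: 2200892 ≥ 933448 is true
Combine:
[1.1.1.1.1.2] true AND false = false
[1.1.1.1.1.3] true OR false = true
[1.1.1.1.1] false AND false AND true = false
[1.1.1.1] NOT false = true
[1.1.1] NOT true = false
[1.1.2.1] true AND false = false
[1.1.2.2] true AND true = true
[1.1.2] exactly-one(false, true) = true
[1.1] exactly-one(false, true) = true
[1.2] false → false (antecedent false ⇒ implication holds) = true
[1] true AND true = true
[2] exactly-one(false, true, false) = true
[root] true AND true = true
Overall: true → funded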